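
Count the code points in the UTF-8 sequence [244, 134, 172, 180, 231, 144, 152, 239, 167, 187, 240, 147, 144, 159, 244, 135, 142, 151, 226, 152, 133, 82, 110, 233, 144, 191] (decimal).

Byte at offset 0: 0xF4 = 11110100 → 4-byte char (#1). Advance 4.
Byte at offset 4: 0xE7 = 11100111 → 3-byte char (#2). Advance 3.
Byte at offset 7: 0xEF = 11101111 → 3-byte char (#3). Advance 3.
Byte at offset 10: 0xF0 = 11110000 → 4-byte char (#4). Advance 4.
Byte at offset 14: 0xF4 = 11110100 → 4-byte char (#5). Advance 4.
Byte at offset 18: 0xE2 = 11100010 → 3-byte char (#6). Advance 3.
Byte at offset 21: 0x52 = 01010010 → 1-byte char (#7). Advance 1.
Byte at offset 22: 0x6E = 01101110 → 1-byte char (#8). Advance 1.
Byte at offset 23: 0xE9 = 11101001 → 3-byte char (#9). Advance 3.
Reached end at offset 26 after 9 code points.

9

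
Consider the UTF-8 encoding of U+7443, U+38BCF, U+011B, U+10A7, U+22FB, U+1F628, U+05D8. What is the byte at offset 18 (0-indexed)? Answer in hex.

U+7443 → 3-byte form E7 91 83 at offsets 0–2.
U+38BCF → 4-byte form F0 B8 AF 8F at offsets 3–6.
U+011B → 2-byte form C4 9B at offsets 7–8.
U+10A7 → 3-byte form E1 82 A7 at offsets 9–11.
U+22FB → 3-byte form E2 8B BB at offsets 12–14.
U+1F628 → 4-byte form F0 9F 98 A8 at offsets 15–18.
Offset 18 falls in char 6's range; it's byte 4 of F0 9F 98 A8 = 0xA8.

0xA8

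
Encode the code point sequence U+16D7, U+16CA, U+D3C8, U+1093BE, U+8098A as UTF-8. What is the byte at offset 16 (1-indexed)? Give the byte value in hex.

1-indexed offset 16 is 0-indexed offset 15.
U+16D7 → 3-byte form E1 9B 97 at offsets 0–2.
U+16CA → 3-byte form E1 9B 8A at offsets 3–5.
U+D3C8 → 3-byte form ED 8F 88 at offsets 6–8.
U+1093BE → 4-byte form F4 89 8E BE at offsets 9–12.
U+8098A → 4-byte form F2 80 A6 8A at offsets 13–16.
Offset 15 falls in char 5's range; it's byte 3 of F2 80 A6 8A = 0xA6.

0xA6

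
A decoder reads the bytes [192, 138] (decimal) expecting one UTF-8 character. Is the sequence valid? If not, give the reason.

invalid (overlong encoding)

Leading byte 0xC0 = 11000000 → 2-byte form.
Continuation bytes all match 10xxxxxx. Payload decodes to 0xA.
But 0xA < 0x80, the minimum for a 2-byte sequence — this is an overlong encoding.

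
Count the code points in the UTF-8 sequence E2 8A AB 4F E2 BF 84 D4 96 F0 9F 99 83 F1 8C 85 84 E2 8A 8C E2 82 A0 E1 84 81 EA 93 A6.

10

Byte at offset 0: 0xE2 = 11100010 → 3-byte char (#1). Advance 3.
Byte at offset 3: 0x4F = 01001111 → 1-byte char (#2). Advance 1.
Byte at offset 4: 0xE2 = 11100010 → 3-byte char (#3). Advance 3.
Byte at offset 7: 0xD4 = 11010100 → 2-byte char (#4). Advance 2.
Byte at offset 9: 0xF0 = 11110000 → 4-byte char (#5). Advance 4.
Byte at offset 13: 0xF1 = 11110001 → 4-byte char (#6). Advance 4.
Byte at offset 17: 0xE2 = 11100010 → 3-byte char (#7). Advance 3.
Byte at offset 20: 0xE2 = 11100010 → 3-byte char (#8). Advance 3.
Byte at offset 23: 0xE1 = 11100001 → 3-byte char (#9). Advance 3.
Byte at offset 26: 0xEA = 11101010 → 3-byte char (#10). Advance 3.
Reached end at offset 29 after 10 code points.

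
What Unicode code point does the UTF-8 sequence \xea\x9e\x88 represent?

U+A788

Leading byte 0xEA = 11101010 matches 1110xxxx → 3-byte sequence.
Byte 1: 0xEA = 11101010, payload 1010 (4 bits).
Byte 2: 0x9E = 10011110 (10xxxxxx ✓), payload 011110.
Byte 3: 0x88 = 10001000 (10xxxxxx ✓), payload 001000.
Concatenate: 1010011110001000 = 0xA788 (16 bits → U+A788).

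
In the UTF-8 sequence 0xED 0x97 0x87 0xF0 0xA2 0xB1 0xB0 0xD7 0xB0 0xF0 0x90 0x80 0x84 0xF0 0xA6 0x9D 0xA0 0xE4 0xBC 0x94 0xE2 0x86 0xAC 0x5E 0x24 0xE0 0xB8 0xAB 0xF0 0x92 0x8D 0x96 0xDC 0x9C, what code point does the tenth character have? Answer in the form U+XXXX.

Offset 0: leading byte 0xED = 11101101 → 3-byte char #1 = ED 97 87.
Offset 3: leading byte 0xF0 = 11110000 → 4-byte char #2 = F0 A2 B1 B0.
Offset 7: leading byte 0xD7 = 11010111 → 2-byte char #3 = D7 B0.
Offset 9: leading byte 0xF0 = 11110000 → 4-byte char #4 = F0 90 80 84.
Offset 13: leading byte 0xF0 = 11110000 → 4-byte char #5 = F0 A6 9D A0.
Offset 17: leading byte 0xE4 = 11100100 → 3-byte char #6 = E4 BC 94.
Offset 20: leading byte 0xE2 = 11100010 → 3-byte char #7 = E2 86 AC.
Offset 23: leading byte 0x5E = 01011110 → 1-byte char #8 = 5E.
Offset 24: leading byte 0x24 = 00100100 → 1-byte char #9 = 24.
Offset 25: leading byte 0xE0 = 11100000 → 3-byte char #10 = E0 B8 AB.
Leading byte 0xE0 = 11100000 matches 1110xxxx → 3-byte sequence.
Byte 1: 0xE0 = 11100000, payload 0000 (4 bits).
Byte 2: 0xB8 = 10111000 (10xxxxxx ✓), payload 111000.
Byte 3: 0xAB = 10101011 (10xxxxxx ✓), payload 101011.
Concatenate: 0000111000101011 = 0xE2B (16 bits → U+0E2B).

U+0E2B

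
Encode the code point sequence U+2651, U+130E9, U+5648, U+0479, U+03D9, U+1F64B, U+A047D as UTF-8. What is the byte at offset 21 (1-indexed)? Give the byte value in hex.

0x91

1-indexed offset 21 is 0-indexed offset 20.
U+2651 → 3-byte form E2 99 91 at offsets 0–2.
U+130E9 → 4-byte form F0 93 83 A9 at offsets 3–6.
U+5648 → 3-byte form E5 99 88 at offsets 7–9.
U+0479 → 2-byte form D1 B9 at offsets 10–11.
U+03D9 → 2-byte form CF 99 at offsets 12–13.
U+1F64B → 4-byte form F0 9F 99 8B at offsets 14–17.
U+A047D → 4-byte form F2 A0 91 BD at offsets 18–21.
Offset 20 falls in char 7's range; it's byte 3 of F2 A0 91 BD = 0x91.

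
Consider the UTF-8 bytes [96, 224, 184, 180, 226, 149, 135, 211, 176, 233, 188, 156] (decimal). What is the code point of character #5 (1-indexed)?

Offset 0: leading byte 0x60 = 01100000 → 1-byte char #1 = 60.
Offset 1: leading byte 0xE0 = 11100000 → 3-byte char #2 = E0 B8 B4.
Offset 4: leading byte 0xE2 = 11100010 → 3-byte char #3 = E2 95 87.
Offset 7: leading byte 0xD3 = 11010011 → 2-byte char #4 = D3 B0.
Offset 9: leading byte 0xE9 = 11101001 → 3-byte char #5 = E9 BC 9C.
Leading byte 0xE9 = 11101001 matches 1110xxxx → 3-byte sequence.
Byte 1: 0xE9 = 11101001, payload 1001 (4 bits).
Byte 2: 0xBC = 10111100 (10xxxxxx ✓), payload 111100.
Byte 3: 0x9C = 10011100 (10xxxxxx ✓), payload 011100.
Concatenate: 1001111100011100 = 0x9F1C (16 bits → U+9F1C).

U+9F1C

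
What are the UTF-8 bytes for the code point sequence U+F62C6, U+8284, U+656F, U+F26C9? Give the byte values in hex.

F3 B6 8B 86 E8 8A 84 E6 95 AF F3 B2 9B 89

U+F62C6: 4-byte form → F3 B6 8B 86.
U+8284: 3-byte form → E8 8A 84.
U+656F: 3-byte form → E6 95 AF.
U+F26C9: 4-byte form → F3 B2 9B 89.
Concatenated (14 bytes): F3 B6 8B 86 E8 8A 84 E6 95 AF F3 B2 9B 89.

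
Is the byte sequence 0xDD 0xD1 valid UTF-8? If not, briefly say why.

invalid (non-continuation byte where continuation expected)

Leading byte 0xDD = 11011101 → 2-byte form.
Byte 2 is 0xD1 = 11010001, which is not 10xxxxxx — expected a continuation byte.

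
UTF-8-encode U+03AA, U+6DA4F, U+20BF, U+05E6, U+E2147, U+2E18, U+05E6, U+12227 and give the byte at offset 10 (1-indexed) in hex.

0xD7

1-indexed offset 10 is 0-indexed offset 9.
U+03AA → 2-byte form CE AA at offsets 0–1.
U+6DA4F → 4-byte form F1 AD A9 8F at offsets 2–5.
U+20BF → 3-byte form E2 82 BF at offsets 6–8.
U+05E6 → 2-byte form D7 A6 at offsets 9–10.
Offset 9 falls in char 4's range; it's byte 1 of D7 A6 = 0xD7.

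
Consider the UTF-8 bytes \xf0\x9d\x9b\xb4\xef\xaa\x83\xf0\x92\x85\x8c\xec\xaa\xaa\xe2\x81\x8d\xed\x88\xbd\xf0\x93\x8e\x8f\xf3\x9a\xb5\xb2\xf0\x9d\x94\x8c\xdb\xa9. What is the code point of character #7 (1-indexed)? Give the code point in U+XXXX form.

U+1338F

Offset 0: leading byte 0xF0 = 11110000 → 4-byte char #1 = F0 9D 9B B4.
Offset 4: leading byte 0xEF = 11101111 → 3-byte char #2 = EF AA 83.
Offset 7: leading byte 0xF0 = 11110000 → 4-byte char #3 = F0 92 85 8C.
Offset 11: leading byte 0xEC = 11101100 → 3-byte char #4 = EC AA AA.
Offset 14: leading byte 0xE2 = 11100010 → 3-byte char #5 = E2 81 8D.
Offset 17: leading byte 0xED = 11101101 → 3-byte char #6 = ED 88 BD.
Offset 20: leading byte 0xF0 = 11110000 → 4-byte char #7 = F0 93 8E 8F.
Leading byte 0xF0 = 11110000 matches 11110xxx → 4-byte sequence.
Byte 1: 0xF0 = 11110000, payload 000 (3 bits).
Byte 2: 0x93 = 10010011 (10xxxxxx ✓), payload 010011.
Byte 3: 0x8E = 10001110 (10xxxxxx ✓), payload 001110.
Byte 4: 0x8F = 10001111 (10xxxxxx ✓), payload 001111.
Concatenate: 000010011001110001111 = 0x1338F (21 bits → U+1338F).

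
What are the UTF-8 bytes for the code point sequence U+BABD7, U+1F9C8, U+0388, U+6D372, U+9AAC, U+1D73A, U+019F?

F2 BA AF 97 F0 9F A7 88 CE 88 F1 AD 8D B2 E9 AA AC F0 9D 9C BA C6 9F

U+BABD7: 4-byte form → F2 BA AF 97.
U+1F9C8: 4-byte form → F0 9F A7 88.
U+0388: 2-byte form → CE 88.
U+6D372: 4-byte form → F1 AD 8D B2.
U+9AAC: 3-byte form → E9 AA AC.
U+1D73A: 4-byte form → F0 9D 9C BA.
U+019F: 2-byte form → C6 9F.
Concatenated (23 bytes): F2 BA AF 97 F0 9F A7 88 CE 88 F1 AD 8D B2 E9 AA AC F0 9D 9C BA C6 9F.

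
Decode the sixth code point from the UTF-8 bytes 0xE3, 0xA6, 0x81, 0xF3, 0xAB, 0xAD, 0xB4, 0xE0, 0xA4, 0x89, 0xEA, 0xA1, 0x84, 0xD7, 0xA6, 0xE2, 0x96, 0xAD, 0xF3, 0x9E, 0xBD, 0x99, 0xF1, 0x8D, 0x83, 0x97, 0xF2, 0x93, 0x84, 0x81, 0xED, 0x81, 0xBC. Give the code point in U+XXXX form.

U+25AD

Offset 0: leading byte 0xE3 = 11100011 → 3-byte char #1 = E3 A6 81.
Offset 3: leading byte 0xF3 = 11110011 → 4-byte char #2 = F3 AB AD B4.
Offset 7: leading byte 0xE0 = 11100000 → 3-byte char #3 = E0 A4 89.
Offset 10: leading byte 0xEA = 11101010 → 3-byte char #4 = EA A1 84.
Offset 13: leading byte 0xD7 = 11010111 → 2-byte char #5 = D7 A6.
Offset 15: leading byte 0xE2 = 11100010 → 3-byte char #6 = E2 96 AD.
Leading byte 0xE2 = 11100010 matches 1110xxxx → 3-byte sequence.
Byte 1: 0xE2 = 11100010, payload 0010 (4 bits).
Byte 2: 0x96 = 10010110 (10xxxxxx ✓), payload 010110.
Byte 3: 0xAD = 10101101 (10xxxxxx ✓), payload 101101.
Concatenate: 0010010110101101 = 0x25AD (16 bits → U+25AD).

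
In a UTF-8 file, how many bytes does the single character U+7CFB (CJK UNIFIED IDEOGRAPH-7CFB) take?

U+7CFB = 0x7CFB. UTF-8 uses 1 byte below 0x80, 2 below 0x800, 3 below 0x10000, 4 up to 0x10FFFF. 0x7CFB is in U+0800–U+FFFF → 3 bytes.

3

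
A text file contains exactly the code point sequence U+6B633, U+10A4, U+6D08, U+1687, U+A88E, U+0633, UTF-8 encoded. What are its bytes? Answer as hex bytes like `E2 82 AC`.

F1 AB 98 B3 E1 82 A4 E6 B4 88 E1 9A 87 EA A2 8E D8 B3

U+6B633: 4-byte form → F1 AB 98 B3.
U+10A4: 3-byte form → E1 82 A4.
U+6D08: 3-byte form → E6 B4 88.
U+1687: 3-byte form → E1 9A 87.
U+A88E: 3-byte form → EA A2 8E.
U+0633: 2-byte form → D8 B3.
Concatenated (18 bytes): F1 AB 98 B3 E1 82 A4 E6 B4 88 E1 9A 87 EA A2 8E D8 B3.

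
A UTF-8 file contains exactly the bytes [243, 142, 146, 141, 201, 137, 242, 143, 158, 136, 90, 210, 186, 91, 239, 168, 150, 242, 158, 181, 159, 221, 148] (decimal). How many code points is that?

Byte at offset 0: 0xF3 = 11110011 → 4-byte char (#1). Advance 4.
Byte at offset 4: 0xC9 = 11001001 → 2-byte char (#2). Advance 2.
Byte at offset 6: 0xF2 = 11110010 → 4-byte char (#3). Advance 4.
Byte at offset 10: 0x5A = 01011010 → 1-byte char (#4). Advance 1.
Byte at offset 11: 0xD2 = 11010010 → 2-byte char (#5). Advance 2.
Byte at offset 13: 0x5B = 01011011 → 1-byte char (#6). Advance 1.
Byte at offset 14: 0xEF = 11101111 → 3-byte char (#7). Advance 3.
Byte at offset 17: 0xF2 = 11110010 → 4-byte char (#8). Advance 4.
Byte at offset 21: 0xDD = 11011101 → 2-byte char (#9). Advance 2.
Reached end at offset 23 after 9 code points.

9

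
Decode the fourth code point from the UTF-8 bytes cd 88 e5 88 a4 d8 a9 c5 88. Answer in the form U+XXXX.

Offset 0: leading byte 0xCD = 11001101 → 2-byte char #1 = CD 88.
Offset 2: leading byte 0xE5 = 11100101 → 3-byte char #2 = E5 88 A4.
Offset 5: leading byte 0xD8 = 11011000 → 2-byte char #3 = D8 A9.
Offset 7: leading byte 0xC5 = 11000101 → 2-byte char #4 = C5 88.
Leading byte 0xC5 = 11000101 matches 110xxxxx → 2-byte sequence.
Byte 1: 0xC5 = 11000101, payload 00101 (5 bits).
Byte 2: 0x88 = 10001000 (10xxxxxx ✓), payload 001000.
Concatenate: 00101001000 = 0x148 (11 bits → U+0148).

U+0148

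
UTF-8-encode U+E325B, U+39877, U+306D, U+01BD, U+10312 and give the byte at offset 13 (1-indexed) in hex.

0xBD

1-indexed offset 13 is 0-indexed offset 12.
U+E325B → 4-byte form F3 A3 89 9B at offsets 0–3.
U+39877 → 4-byte form F0 B9 A1 B7 at offsets 4–7.
U+306D → 3-byte form E3 81 AD at offsets 8–10.
U+01BD → 2-byte form C6 BD at offsets 11–12.
Offset 12 falls in char 4's range; it's byte 2 of C6 BD = 0xBD.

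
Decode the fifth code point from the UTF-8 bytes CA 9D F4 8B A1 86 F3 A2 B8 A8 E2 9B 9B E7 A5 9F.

Offset 0: leading byte 0xCA = 11001010 → 2-byte char #1 = CA 9D.
Offset 2: leading byte 0xF4 = 11110100 → 4-byte char #2 = F4 8B A1 86.
Offset 6: leading byte 0xF3 = 11110011 → 4-byte char #3 = F3 A2 B8 A8.
Offset 10: leading byte 0xE2 = 11100010 → 3-byte char #4 = E2 9B 9B.
Offset 13: leading byte 0xE7 = 11100111 → 3-byte char #5 = E7 A5 9F.
Leading byte 0xE7 = 11100111 matches 1110xxxx → 3-byte sequence.
Byte 1: 0xE7 = 11100111, payload 0111 (4 bits).
Byte 2: 0xA5 = 10100101 (10xxxxxx ✓), payload 100101.
Byte 3: 0x9F = 10011111 (10xxxxxx ✓), payload 011111.
Concatenate: 0111100101011111 = 0x795F (16 bits → U+795F).

U+795F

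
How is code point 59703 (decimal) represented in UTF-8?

U+E937 = 0xE937 = 59703 decimal. In range U+0800–U+FFFF → 3-byte form: 1110xxxx 10xxxxxx 10xxxxxx.
Binary (16 bits): 1110100100110111.
Split 4+6+6: 1110 | 100100 | 110111.
Byte 1: 11101110 = 0xEE.
Byte 2: 10100100 = 0xA4.
Byte 3: 10110111 = 0xB7.

EE A4 B7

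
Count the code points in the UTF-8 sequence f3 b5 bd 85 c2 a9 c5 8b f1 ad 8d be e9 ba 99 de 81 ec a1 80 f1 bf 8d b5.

Byte at offset 0: 0xF3 = 11110011 → 4-byte char (#1). Advance 4.
Byte at offset 4: 0xC2 = 11000010 → 2-byte char (#2). Advance 2.
Byte at offset 6: 0xC5 = 11000101 → 2-byte char (#3). Advance 2.
Byte at offset 8: 0xF1 = 11110001 → 4-byte char (#4). Advance 4.
Byte at offset 12: 0xE9 = 11101001 → 3-byte char (#5). Advance 3.
Byte at offset 15: 0xDE = 11011110 → 2-byte char (#6). Advance 2.
Byte at offset 17: 0xEC = 11101100 → 3-byte char (#7). Advance 3.
Byte at offset 20: 0xF1 = 11110001 → 4-byte char (#8). Advance 4.
Reached end at offset 24 after 8 code points.

8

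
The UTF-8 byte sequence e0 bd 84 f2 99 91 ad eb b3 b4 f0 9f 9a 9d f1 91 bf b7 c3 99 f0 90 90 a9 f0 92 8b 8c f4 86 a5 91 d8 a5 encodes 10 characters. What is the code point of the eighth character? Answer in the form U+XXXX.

Offset 0: leading byte 0xE0 = 11100000 → 3-byte char #1 = E0 BD 84.
Offset 3: leading byte 0xF2 = 11110010 → 4-byte char #2 = F2 99 91 AD.
Offset 7: leading byte 0xEB = 11101011 → 3-byte char #3 = EB B3 B4.
Offset 10: leading byte 0xF0 = 11110000 → 4-byte char #4 = F0 9F 9A 9D.
Offset 14: leading byte 0xF1 = 11110001 → 4-byte char #5 = F1 91 BF B7.
Offset 18: leading byte 0xC3 = 11000011 → 2-byte char #6 = C3 99.
Offset 20: leading byte 0xF0 = 11110000 → 4-byte char #7 = F0 90 90 A9.
Offset 24: leading byte 0xF0 = 11110000 → 4-byte char #8 = F0 92 8B 8C.
Leading byte 0xF0 = 11110000 matches 11110xxx → 4-byte sequence.
Byte 1: 0xF0 = 11110000, payload 000 (3 bits).
Byte 2: 0x92 = 10010010 (10xxxxxx ✓), payload 010010.
Byte 3: 0x8B = 10001011 (10xxxxxx ✓), payload 001011.
Byte 4: 0x8C = 10001100 (10xxxxxx ✓), payload 001100.
Concatenate: 000010010001011001100 = 0x122CC (21 bits → U+122CC).

U+122CC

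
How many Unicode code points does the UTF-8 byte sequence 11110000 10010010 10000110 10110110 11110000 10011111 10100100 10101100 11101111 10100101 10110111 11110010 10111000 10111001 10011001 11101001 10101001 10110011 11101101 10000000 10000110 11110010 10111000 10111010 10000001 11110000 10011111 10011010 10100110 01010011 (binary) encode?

9

Byte at offset 0: 0xF0 = 11110000 → 4-byte char (#1). Advance 4.
Byte at offset 4: 0xF0 = 11110000 → 4-byte char (#2). Advance 4.
Byte at offset 8: 0xEF = 11101111 → 3-byte char (#3). Advance 3.
Byte at offset 11: 0xF2 = 11110010 → 4-byte char (#4). Advance 4.
Byte at offset 15: 0xE9 = 11101001 → 3-byte char (#5). Advance 3.
Byte at offset 18: 0xED = 11101101 → 3-byte char (#6). Advance 3.
Byte at offset 21: 0xF2 = 11110010 → 4-byte char (#7). Advance 4.
Byte at offset 25: 0xF0 = 11110000 → 4-byte char (#8). Advance 4.
Byte at offset 29: 0x53 = 01010011 → 1-byte char (#9). Advance 1.
Reached end at offset 30 after 9 code points.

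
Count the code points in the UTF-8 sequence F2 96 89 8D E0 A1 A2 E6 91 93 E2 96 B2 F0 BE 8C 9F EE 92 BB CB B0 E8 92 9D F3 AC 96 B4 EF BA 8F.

Byte at offset 0: 0xF2 = 11110010 → 4-byte char (#1). Advance 4.
Byte at offset 4: 0xE0 = 11100000 → 3-byte char (#2). Advance 3.
Byte at offset 7: 0xE6 = 11100110 → 3-byte char (#3). Advance 3.
Byte at offset 10: 0xE2 = 11100010 → 3-byte char (#4). Advance 3.
Byte at offset 13: 0xF0 = 11110000 → 4-byte char (#5). Advance 4.
Byte at offset 17: 0xEE = 11101110 → 3-byte char (#6). Advance 3.
Byte at offset 20: 0xCB = 11001011 → 2-byte char (#7). Advance 2.
Byte at offset 22: 0xE8 = 11101000 → 3-byte char (#8). Advance 3.
Byte at offset 25: 0xF3 = 11110011 → 4-byte char (#9). Advance 4.
Byte at offset 29: 0xEF = 11101111 → 3-byte char (#10). Advance 3.
Reached end at offset 32 after 10 code points.

10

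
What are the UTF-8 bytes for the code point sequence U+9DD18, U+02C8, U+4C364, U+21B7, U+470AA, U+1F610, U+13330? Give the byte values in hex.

F2 9D B4 98 CB 88 F1 8C 8D A4 E2 86 B7 F1 87 82 AA F0 9F 98 90 F0 93 8C B0

U+9DD18: 4-byte form → F2 9D B4 98.
U+02C8: 2-byte form → CB 88.
U+4C364: 4-byte form → F1 8C 8D A4.
U+21B7: 3-byte form → E2 86 B7.
U+470AA: 4-byte form → F1 87 82 AA.
U+1F610: 4-byte form → F0 9F 98 90.
U+13330: 4-byte form → F0 93 8C B0.
Concatenated (25 bytes): F2 9D B4 98 CB 88 F1 8C 8D A4 E2 86 B7 F1 87 82 AA F0 9F 98 90 F0 93 8C B0.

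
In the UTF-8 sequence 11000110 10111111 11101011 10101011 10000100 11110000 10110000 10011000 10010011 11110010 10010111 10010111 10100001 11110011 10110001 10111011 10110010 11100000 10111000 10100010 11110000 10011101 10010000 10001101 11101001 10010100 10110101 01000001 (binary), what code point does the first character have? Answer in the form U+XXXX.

Offset 0: leading byte 0xC6 = 11000110 → 2-byte char #1 = C6 BF.
Leading byte 0xC6 = 11000110 matches 110xxxxx → 2-byte sequence.
Byte 1: 0xC6 = 11000110, payload 00110 (5 bits).
Byte 2: 0xBF = 10111111 (10xxxxxx ✓), payload 111111.
Concatenate: 00110111111 = 0x1BF (11 bits → U+01BF).

U+01BF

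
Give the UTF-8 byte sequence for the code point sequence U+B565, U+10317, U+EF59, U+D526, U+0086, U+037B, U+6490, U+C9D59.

EB 95 A5 F0 90 8C 97 EE BD 99 ED 94 A6 C2 86 CD BB E6 92 90 F3 89 B5 99

U+B565: 3-byte form → EB 95 A5.
U+10317: 4-byte form → F0 90 8C 97.
U+EF59: 3-byte form → EE BD 99.
U+D526: 3-byte form → ED 94 A6.
U+0086: 2-byte form → C2 86.
U+037B: 2-byte form → CD BB.
U+6490: 3-byte form → E6 92 90.
U+C9D59: 4-byte form → F3 89 B5 99.
Concatenated (24 bytes): EB 95 A5 F0 90 8C 97 EE BD 99 ED 94 A6 C2 86 CD BB E6 92 90 F3 89 B5 99.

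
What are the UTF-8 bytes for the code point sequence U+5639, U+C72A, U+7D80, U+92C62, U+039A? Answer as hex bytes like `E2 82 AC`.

U+5639: 3-byte form → E5 98 B9.
U+C72A: 3-byte form → EC 9C AA.
U+7D80: 3-byte form → E7 B6 80.
U+92C62: 4-byte form → F2 92 B1 A2.
U+039A: 2-byte form → CE 9A.
Concatenated (15 bytes): E5 98 B9 EC 9C AA E7 B6 80 F2 92 B1 A2 CE 9A.

E5 98 B9 EC 9C AA E7 B6 80 F2 92 B1 A2 CE 9A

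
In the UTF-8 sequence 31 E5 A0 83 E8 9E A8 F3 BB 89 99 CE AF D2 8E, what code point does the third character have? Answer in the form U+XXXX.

U+87A8

Offset 0: leading byte 0x31 = 00110001 → 1-byte char #1 = 31.
Offset 1: leading byte 0xE5 = 11100101 → 3-byte char #2 = E5 A0 83.
Offset 4: leading byte 0xE8 = 11101000 → 3-byte char #3 = E8 9E A8.
Leading byte 0xE8 = 11101000 matches 1110xxxx → 3-byte sequence.
Byte 1: 0xE8 = 11101000, payload 1000 (4 bits).
Byte 2: 0x9E = 10011110 (10xxxxxx ✓), payload 011110.
Byte 3: 0xA8 = 10101000 (10xxxxxx ✓), payload 101000.
Concatenate: 1000011110101000 = 0x87A8 (16 bits → U+87A8).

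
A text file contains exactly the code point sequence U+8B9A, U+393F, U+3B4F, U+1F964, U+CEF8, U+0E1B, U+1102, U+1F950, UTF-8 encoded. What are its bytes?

E8 AE 9A E3 A4 BF E3 AD 8F F0 9F A5 A4 EC BB B8 E0 B8 9B E1 84 82 F0 9F A5 90

U+8B9A: 3-byte form → E8 AE 9A.
U+393F: 3-byte form → E3 A4 BF.
U+3B4F: 3-byte form → E3 AD 8F.
U+1F964: 4-byte form → F0 9F A5 A4.
U+CEF8: 3-byte form → EC BB B8.
U+0E1B: 3-byte form → E0 B8 9B.
U+1102: 3-byte form → E1 84 82.
U+1F950: 4-byte form → F0 9F A5 90.
Concatenated (26 bytes): E8 AE 9A E3 A4 BF E3 AD 8F F0 9F A5 A4 EC BB B8 E0 B8 9B E1 84 82 F0 9F A5 90.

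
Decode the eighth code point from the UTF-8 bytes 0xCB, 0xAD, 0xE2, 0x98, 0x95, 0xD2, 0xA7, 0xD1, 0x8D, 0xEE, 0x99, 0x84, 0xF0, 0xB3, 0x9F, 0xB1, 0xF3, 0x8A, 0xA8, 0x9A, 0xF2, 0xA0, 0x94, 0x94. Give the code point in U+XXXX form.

Offset 0: leading byte 0xCB = 11001011 → 2-byte char #1 = CB AD.
Offset 2: leading byte 0xE2 = 11100010 → 3-byte char #2 = E2 98 95.
Offset 5: leading byte 0xD2 = 11010010 → 2-byte char #3 = D2 A7.
Offset 7: leading byte 0xD1 = 11010001 → 2-byte char #4 = D1 8D.
Offset 9: leading byte 0xEE = 11101110 → 3-byte char #5 = EE 99 84.
Offset 12: leading byte 0xF0 = 11110000 → 4-byte char #6 = F0 B3 9F B1.
Offset 16: leading byte 0xF3 = 11110011 → 4-byte char #7 = F3 8A A8 9A.
Offset 20: leading byte 0xF2 = 11110010 → 4-byte char #8 = F2 A0 94 94.
Leading byte 0xF2 = 11110010 matches 11110xxx → 4-byte sequence.
Byte 1: 0xF2 = 11110010, payload 010 (3 bits).
Byte 2: 0xA0 = 10100000 (10xxxxxx ✓), payload 100000.
Byte 3: 0x94 = 10010100 (10xxxxxx ✓), payload 010100.
Byte 4: 0x94 = 10010100 (10xxxxxx ✓), payload 010100.
Concatenate: 010100000010100010100 = 0xA0514 (21 bits → U+A0514).

U+A0514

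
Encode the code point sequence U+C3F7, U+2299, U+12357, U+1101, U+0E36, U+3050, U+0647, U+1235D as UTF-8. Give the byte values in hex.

EC 8F B7 E2 8A 99 F0 92 8D 97 E1 84 81 E0 B8 B6 E3 81 90 D9 87 F0 92 8D 9D

U+C3F7: 3-byte form → EC 8F B7.
U+2299: 3-byte form → E2 8A 99.
U+12357: 4-byte form → F0 92 8D 97.
U+1101: 3-byte form → E1 84 81.
U+0E36: 3-byte form → E0 B8 B6.
U+3050: 3-byte form → E3 81 90.
U+0647: 2-byte form → D9 87.
U+1235D: 4-byte form → F0 92 8D 9D.
Concatenated (25 bytes): EC 8F B7 E2 8A 99 F0 92 8D 97 E1 84 81 E0 B8 B6 E3 81 90 D9 87 F0 92 8D 9D.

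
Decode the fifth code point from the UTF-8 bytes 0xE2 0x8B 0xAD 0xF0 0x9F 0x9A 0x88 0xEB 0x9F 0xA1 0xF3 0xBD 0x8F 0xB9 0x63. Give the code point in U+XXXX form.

Offset 0: leading byte 0xE2 = 11100010 → 3-byte char #1 = E2 8B AD.
Offset 3: leading byte 0xF0 = 11110000 → 4-byte char #2 = F0 9F 9A 88.
Offset 7: leading byte 0xEB = 11101011 → 3-byte char #3 = EB 9F A1.
Offset 10: leading byte 0xF3 = 11110011 → 4-byte char #4 = F3 BD 8F B9.
Offset 14: leading byte 0x63 = 01100011 → 1-byte char #5 = 63.
Leading byte 0x63 = 01100011 matches 0xxxxxxx → 1-byte sequence.
Byte 1: 0x63 = 01100011, payload 1100011 (7 bits).
Concatenate: 1100011 = 0x63 (7 bits → U+0063).

U+0063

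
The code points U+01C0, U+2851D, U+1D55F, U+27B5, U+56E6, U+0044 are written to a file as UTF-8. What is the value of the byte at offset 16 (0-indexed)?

U+01C0 → 2-byte form C7 80 at offsets 0–1.
U+2851D → 4-byte form F0 A8 94 9D at offsets 2–5.
U+1D55F → 4-byte form F0 9D 95 9F at offsets 6–9.
U+27B5 → 3-byte form E2 9E B5 at offsets 10–12.
U+56E6 → 3-byte form E5 9B A6 at offsets 13–15.
U+0044 → 1-byte form 44 at offsets 16–16.
Offset 16 falls in char 6's range; it's byte 1 of 44 = 0x44.

0x44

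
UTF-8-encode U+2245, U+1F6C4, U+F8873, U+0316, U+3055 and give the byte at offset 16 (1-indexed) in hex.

1-indexed offset 16 is 0-indexed offset 15.
U+2245 → 3-byte form E2 89 85 at offsets 0–2.
U+1F6C4 → 4-byte form F0 9F 9B 84 at offsets 3–6.
U+F8873 → 4-byte form F3 B8 A1 B3 at offsets 7–10.
U+0316 → 2-byte form CC 96 at offsets 11–12.
U+3055 → 3-byte form E3 81 95 at offsets 13–15.
Offset 15 falls in char 5's range; it's byte 3 of E3 81 95 = 0x95.

0x95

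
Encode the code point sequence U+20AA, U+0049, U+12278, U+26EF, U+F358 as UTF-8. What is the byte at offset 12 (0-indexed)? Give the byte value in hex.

U+20AA → 3-byte form E2 82 AA at offsets 0–2.
U+0049 → 1-byte form 49 at offsets 3–3.
U+12278 → 4-byte form F0 92 89 B8 at offsets 4–7.
U+26EF → 3-byte form E2 9B AF at offsets 8–10.
U+F358 → 3-byte form EF 8D 98 at offsets 11–13.
Offset 12 falls in char 5's range; it's byte 2 of EF 8D 98 = 0x8D.

0x8D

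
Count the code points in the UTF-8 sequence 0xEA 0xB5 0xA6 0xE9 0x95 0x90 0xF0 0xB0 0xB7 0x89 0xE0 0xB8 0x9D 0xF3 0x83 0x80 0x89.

5

Byte at offset 0: 0xEA = 11101010 → 3-byte char (#1). Advance 3.
Byte at offset 3: 0xE9 = 11101001 → 3-byte char (#2). Advance 3.
Byte at offset 6: 0xF0 = 11110000 → 4-byte char (#3). Advance 4.
Byte at offset 10: 0xE0 = 11100000 → 3-byte char (#4). Advance 3.
Byte at offset 13: 0xF3 = 11110011 → 4-byte char (#5). Advance 4.
Reached end at offset 17 after 5 code points.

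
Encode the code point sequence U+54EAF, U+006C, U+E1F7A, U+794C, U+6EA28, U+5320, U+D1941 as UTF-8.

F1 94 BA AF 6C F3 A1 BD BA E7 A5 8C F1 AE A8 A8 E5 8C A0 F3 91 A5 81

U+54EAF: 4-byte form → F1 94 BA AF.
U+006C: 1-byte form → 6C.
U+E1F7A: 4-byte form → F3 A1 BD BA.
U+794C: 3-byte form → E7 A5 8C.
U+6EA28: 4-byte form → F1 AE A8 A8.
U+5320: 3-byte form → E5 8C A0.
U+D1941: 4-byte form → F3 91 A5 81.
Concatenated (23 bytes): F1 94 BA AF 6C F3 A1 BD BA E7 A5 8C F1 AE A8 A8 E5 8C A0 F3 91 A5 81.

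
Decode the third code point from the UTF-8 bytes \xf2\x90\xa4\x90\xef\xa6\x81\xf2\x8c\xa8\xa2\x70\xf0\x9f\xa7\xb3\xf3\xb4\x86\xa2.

Offset 0: leading byte 0xF2 = 11110010 → 4-byte char #1 = F2 90 A4 90.
Offset 4: leading byte 0xEF = 11101111 → 3-byte char #2 = EF A6 81.
Offset 7: leading byte 0xF2 = 11110010 → 4-byte char #3 = F2 8C A8 A2.
Leading byte 0xF2 = 11110010 matches 11110xxx → 4-byte sequence.
Byte 1: 0xF2 = 11110010, payload 010 (3 bits).
Byte 2: 0x8C = 10001100 (10xxxxxx ✓), payload 001100.
Byte 3: 0xA8 = 10101000 (10xxxxxx ✓), payload 101000.
Byte 4: 0xA2 = 10100010 (10xxxxxx ✓), payload 100010.
Concatenate: 010001100101000100010 = 0x8CA22 (21 bits → U+8CA22).

U+8CA22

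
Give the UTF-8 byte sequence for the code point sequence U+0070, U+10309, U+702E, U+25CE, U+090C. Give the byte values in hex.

U+0070: 1-byte form → 70.
U+10309: 4-byte form → F0 90 8C 89.
U+702E: 3-byte form → E7 80 AE.
U+25CE: 3-byte form → E2 97 8E.
U+090C: 3-byte form → E0 A4 8C.
Concatenated (14 bytes): 70 F0 90 8C 89 E7 80 AE E2 97 8E E0 A4 8C.

70 F0 90 8C 89 E7 80 AE E2 97 8E E0 A4 8C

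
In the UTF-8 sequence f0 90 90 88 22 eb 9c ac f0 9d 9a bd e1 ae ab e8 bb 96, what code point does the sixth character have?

U+8ED6

Offset 0: leading byte 0xF0 = 11110000 → 4-byte char #1 = F0 90 90 88.
Offset 4: leading byte 0x22 = 00100010 → 1-byte char #2 = 22.
Offset 5: leading byte 0xEB = 11101011 → 3-byte char #3 = EB 9C AC.
Offset 8: leading byte 0xF0 = 11110000 → 4-byte char #4 = F0 9D 9A BD.
Offset 12: leading byte 0xE1 = 11100001 → 3-byte char #5 = E1 AE AB.
Offset 15: leading byte 0xE8 = 11101000 → 3-byte char #6 = E8 BB 96.
Leading byte 0xE8 = 11101000 matches 1110xxxx → 3-byte sequence.
Byte 1: 0xE8 = 11101000, payload 1000 (4 bits).
Byte 2: 0xBB = 10111011 (10xxxxxx ✓), payload 111011.
Byte 3: 0x96 = 10010110 (10xxxxxx ✓), payload 010110.
Concatenate: 1000111011010110 = 0x8ED6 (16 bits → U+8ED6).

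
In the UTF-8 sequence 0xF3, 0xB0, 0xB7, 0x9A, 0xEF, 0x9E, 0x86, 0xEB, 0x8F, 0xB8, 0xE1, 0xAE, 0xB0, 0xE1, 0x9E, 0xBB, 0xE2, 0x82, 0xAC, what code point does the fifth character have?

U+17BB

Offset 0: leading byte 0xF3 = 11110011 → 4-byte char #1 = F3 B0 B7 9A.
Offset 4: leading byte 0xEF = 11101111 → 3-byte char #2 = EF 9E 86.
Offset 7: leading byte 0xEB = 11101011 → 3-byte char #3 = EB 8F B8.
Offset 10: leading byte 0xE1 = 11100001 → 3-byte char #4 = E1 AE B0.
Offset 13: leading byte 0xE1 = 11100001 → 3-byte char #5 = E1 9E BB.
Leading byte 0xE1 = 11100001 matches 1110xxxx → 3-byte sequence.
Byte 1: 0xE1 = 11100001, payload 0001 (4 bits).
Byte 2: 0x9E = 10011110 (10xxxxxx ✓), payload 011110.
Byte 3: 0xBB = 10111011 (10xxxxxx ✓), payload 111011.
Concatenate: 0001011110111011 = 0x17BB (16 bits → U+17BB).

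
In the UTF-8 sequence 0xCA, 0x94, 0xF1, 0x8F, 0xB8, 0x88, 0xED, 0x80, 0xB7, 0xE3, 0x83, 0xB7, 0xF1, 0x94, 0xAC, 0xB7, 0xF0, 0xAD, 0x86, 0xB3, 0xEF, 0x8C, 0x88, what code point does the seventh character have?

Offset 0: leading byte 0xCA = 11001010 → 2-byte char #1 = CA 94.
Offset 2: leading byte 0xF1 = 11110001 → 4-byte char #2 = F1 8F B8 88.
Offset 6: leading byte 0xED = 11101101 → 3-byte char #3 = ED 80 B7.
Offset 9: leading byte 0xE3 = 11100011 → 3-byte char #4 = E3 83 B7.
Offset 12: leading byte 0xF1 = 11110001 → 4-byte char #5 = F1 94 AC B7.
Offset 16: leading byte 0xF0 = 11110000 → 4-byte char #6 = F0 AD 86 B3.
Offset 20: leading byte 0xEF = 11101111 → 3-byte char #7 = EF 8C 88.
Leading byte 0xEF = 11101111 matches 1110xxxx → 3-byte sequence.
Byte 1: 0xEF = 11101111, payload 1111 (4 bits).
Byte 2: 0x8C = 10001100 (10xxxxxx ✓), payload 001100.
Byte 3: 0x88 = 10001000 (10xxxxxx ✓), payload 001000.
Concatenate: 1111001100001000 = 0xF308 (16 bits → U+F308).

U+F308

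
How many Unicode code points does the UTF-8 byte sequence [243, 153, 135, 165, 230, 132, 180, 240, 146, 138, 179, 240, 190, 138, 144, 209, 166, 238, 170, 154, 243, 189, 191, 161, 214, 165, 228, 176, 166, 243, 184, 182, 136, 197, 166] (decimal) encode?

11

Byte at offset 0: 0xF3 = 11110011 → 4-byte char (#1). Advance 4.
Byte at offset 4: 0xE6 = 11100110 → 3-byte char (#2). Advance 3.
Byte at offset 7: 0xF0 = 11110000 → 4-byte char (#3). Advance 4.
Byte at offset 11: 0xF0 = 11110000 → 4-byte char (#4). Advance 4.
Byte at offset 15: 0xD1 = 11010001 → 2-byte char (#5). Advance 2.
Byte at offset 17: 0xEE = 11101110 → 3-byte char (#6). Advance 3.
Byte at offset 20: 0xF3 = 11110011 → 4-byte char (#7). Advance 4.
Byte at offset 24: 0xD6 = 11010110 → 2-byte char (#8). Advance 2.
Byte at offset 26: 0xE4 = 11100100 → 3-byte char (#9). Advance 3.
Byte at offset 29: 0xF3 = 11110011 → 4-byte char (#10). Advance 4.
Byte at offset 33: 0xC5 = 11000101 → 2-byte char (#11). Advance 2.
Reached end at offset 35 after 11 code points.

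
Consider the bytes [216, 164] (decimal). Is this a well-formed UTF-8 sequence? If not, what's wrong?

valid

Leading byte 0xD8 = 11011000 → 2-byte form.
Continuation bytes 0xA4=10100100 all match 10xxxxxx.
Decoded value 0x624 is ≥ 0x80 (shortest form) and not a surrogate.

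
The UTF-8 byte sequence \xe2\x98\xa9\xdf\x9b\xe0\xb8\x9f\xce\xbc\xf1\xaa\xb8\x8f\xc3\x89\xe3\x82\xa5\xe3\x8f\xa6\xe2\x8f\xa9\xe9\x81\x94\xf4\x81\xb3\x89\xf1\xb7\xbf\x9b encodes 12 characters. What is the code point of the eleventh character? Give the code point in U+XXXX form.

Offset 0: leading byte 0xE2 = 11100010 → 3-byte char #1 = E2 98 A9.
Offset 3: leading byte 0xDF = 11011111 → 2-byte char #2 = DF 9B.
Offset 5: leading byte 0xE0 = 11100000 → 3-byte char #3 = E0 B8 9F.
Offset 8: leading byte 0xCE = 11001110 → 2-byte char #4 = CE BC.
Offset 10: leading byte 0xF1 = 11110001 → 4-byte char #5 = F1 AA B8 8F.
Offset 14: leading byte 0xC3 = 11000011 → 2-byte char #6 = C3 89.
Offset 16: leading byte 0xE3 = 11100011 → 3-byte char #7 = E3 82 A5.
Offset 19: leading byte 0xE3 = 11100011 → 3-byte char #8 = E3 8F A6.
Offset 22: leading byte 0xE2 = 11100010 → 3-byte char #9 = E2 8F A9.
Offset 25: leading byte 0xE9 = 11101001 → 3-byte char #10 = E9 81 94.
Offset 28: leading byte 0xF4 = 11110100 → 4-byte char #11 = F4 81 B3 89.
Leading byte 0xF4 = 11110100 matches 11110xxx → 4-byte sequence.
Byte 1: 0xF4 = 11110100, payload 100 (3 bits).
Byte 2: 0x81 = 10000001 (10xxxxxx ✓), payload 000001.
Byte 3: 0xB3 = 10110011 (10xxxxxx ✓), payload 110011.
Byte 4: 0x89 = 10001001 (10xxxxxx ✓), payload 001001.
Concatenate: 100000001110011001001 = 0x101CC9 (21 bits → U+101CC9).

U+101CC9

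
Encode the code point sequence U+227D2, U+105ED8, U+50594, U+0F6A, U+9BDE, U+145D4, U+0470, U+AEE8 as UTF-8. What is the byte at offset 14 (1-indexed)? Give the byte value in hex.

1-indexed offset 14 is 0-indexed offset 13.
U+227D2 → 4-byte form F0 A2 9F 92 at offsets 0–3.
U+105ED8 → 4-byte form F4 85 BB 98 at offsets 4–7.
U+50594 → 4-byte form F1 90 96 94 at offsets 8–11.
U+0F6A → 3-byte form E0 BD AA at offsets 12–14.
Offset 13 falls in char 4's range; it's byte 2 of E0 BD AA = 0xBD.

0xBD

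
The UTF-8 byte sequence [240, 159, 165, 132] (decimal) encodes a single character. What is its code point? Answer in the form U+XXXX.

U+1F944

Leading byte 0xF0 = 11110000 matches 11110xxx → 4-byte sequence.
Byte 1: 0xF0 = 11110000, payload 000 (3 bits).
Byte 2: 0x9F = 10011111 (10xxxxxx ✓), payload 011111.
Byte 3: 0xA5 = 10100101 (10xxxxxx ✓), payload 100101.
Byte 4: 0x84 = 10000100 (10xxxxxx ✓), payload 000100.
Concatenate: 000011111100101000100 = 0x1F944 (21 bits → U+1F944).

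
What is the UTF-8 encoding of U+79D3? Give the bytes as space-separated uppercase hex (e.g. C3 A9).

E7 A7 93

U+79D3 = 0x79D3 = 31187 decimal. In range U+0800–U+FFFF → 3-byte form: 1110xxxx 10xxxxxx 10xxxxxx.
Binary (16 bits): 0111100111010011.
Split 4+6+6: 0111 | 100111 | 010011.
Byte 1: 11100111 = 0xE7.
Byte 2: 10100111 = 0xA7.
Byte 3: 10010011 = 0x93.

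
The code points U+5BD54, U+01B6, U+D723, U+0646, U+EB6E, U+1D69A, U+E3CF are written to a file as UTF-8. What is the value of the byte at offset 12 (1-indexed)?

0xEE

1-indexed offset 12 is 0-indexed offset 11.
U+5BD54 → 4-byte form F1 9B B5 94 at offsets 0–3.
U+01B6 → 2-byte form C6 B6 at offsets 4–5.
U+D723 → 3-byte form ED 9C A3 at offsets 6–8.
U+0646 → 2-byte form D9 86 at offsets 9–10.
U+EB6E → 3-byte form EE AD AE at offsets 11–13.
Offset 11 falls in char 5's range; it's byte 1 of EE AD AE = 0xEE.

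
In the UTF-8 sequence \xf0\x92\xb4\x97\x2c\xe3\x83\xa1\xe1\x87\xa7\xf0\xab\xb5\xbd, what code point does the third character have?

U+30E1

Offset 0: leading byte 0xF0 = 11110000 → 4-byte char #1 = F0 92 B4 97.
Offset 4: leading byte 0x2C = 00101100 → 1-byte char #2 = 2C.
Offset 5: leading byte 0xE3 = 11100011 → 3-byte char #3 = E3 83 A1.
Leading byte 0xE3 = 11100011 matches 1110xxxx → 3-byte sequence.
Byte 1: 0xE3 = 11100011, payload 0011 (4 bits).
Byte 2: 0x83 = 10000011 (10xxxxxx ✓), payload 000011.
Byte 3: 0xA1 = 10100001 (10xxxxxx ✓), payload 100001.
Concatenate: 0011000011100001 = 0x30E1 (16 bits → U+30E1).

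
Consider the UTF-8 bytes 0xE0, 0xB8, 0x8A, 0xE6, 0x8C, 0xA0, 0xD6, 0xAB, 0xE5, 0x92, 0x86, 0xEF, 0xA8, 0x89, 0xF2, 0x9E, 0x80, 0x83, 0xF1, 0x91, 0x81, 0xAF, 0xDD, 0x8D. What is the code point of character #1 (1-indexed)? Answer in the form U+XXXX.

Offset 0: leading byte 0xE0 = 11100000 → 3-byte char #1 = E0 B8 8A.
Leading byte 0xE0 = 11100000 matches 1110xxxx → 3-byte sequence.
Byte 1: 0xE0 = 11100000, payload 0000 (4 bits).
Byte 2: 0xB8 = 10111000 (10xxxxxx ✓), payload 111000.
Byte 3: 0x8A = 10001010 (10xxxxxx ✓), payload 001010.
Concatenate: 0000111000001010 = 0xE0A (16 bits → U+0E0A).

U+0E0A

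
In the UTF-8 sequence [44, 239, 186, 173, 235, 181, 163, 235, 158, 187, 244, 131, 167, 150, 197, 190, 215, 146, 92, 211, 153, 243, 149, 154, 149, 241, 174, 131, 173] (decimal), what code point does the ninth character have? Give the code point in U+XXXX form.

Offset 0: leading byte 0x2C = 00101100 → 1-byte char #1 = 2C.
Offset 1: leading byte 0xEF = 11101111 → 3-byte char #2 = EF BA AD.
Offset 4: leading byte 0xEB = 11101011 → 3-byte char #3 = EB B5 A3.
Offset 7: leading byte 0xEB = 11101011 → 3-byte char #4 = EB 9E BB.
Offset 10: leading byte 0xF4 = 11110100 → 4-byte char #5 = F4 83 A7 96.
Offset 14: leading byte 0xC5 = 11000101 → 2-byte char #6 = C5 BE.
Offset 16: leading byte 0xD7 = 11010111 → 2-byte char #7 = D7 92.
Offset 18: leading byte 0x5C = 01011100 → 1-byte char #8 = 5C.
Offset 19: leading byte 0xD3 = 11010011 → 2-byte char #9 = D3 99.
Leading byte 0xD3 = 11010011 matches 110xxxxx → 2-byte sequence.
Byte 1: 0xD3 = 11010011, payload 10011 (5 bits).
Byte 2: 0x99 = 10011001 (10xxxxxx ✓), payload 011001.
Concatenate: 10011011001 = 0x4D9 (11 bits → U+04D9).

U+04D9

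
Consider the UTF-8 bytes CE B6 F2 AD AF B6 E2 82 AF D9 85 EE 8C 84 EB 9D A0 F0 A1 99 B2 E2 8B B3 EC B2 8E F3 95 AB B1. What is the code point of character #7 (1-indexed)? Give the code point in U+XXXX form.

U+21672

Offset 0: leading byte 0xCE = 11001110 → 2-byte char #1 = CE B6.
Offset 2: leading byte 0xF2 = 11110010 → 4-byte char #2 = F2 AD AF B6.
Offset 6: leading byte 0xE2 = 11100010 → 3-byte char #3 = E2 82 AF.
Offset 9: leading byte 0xD9 = 11011001 → 2-byte char #4 = D9 85.
Offset 11: leading byte 0xEE = 11101110 → 3-byte char #5 = EE 8C 84.
Offset 14: leading byte 0xEB = 11101011 → 3-byte char #6 = EB 9D A0.
Offset 17: leading byte 0xF0 = 11110000 → 4-byte char #7 = F0 A1 99 B2.
Leading byte 0xF0 = 11110000 matches 11110xxx → 4-byte sequence.
Byte 1: 0xF0 = 11110000, payload 000 (3 bits).
Byte 2: 0xA1 = 10100001 (10xxxxxx ✓), payload 100001.
Byte 3: 0x99 = 10011001 (10xxxxxx ✓), payload 011001.
Byte 4: 0xB2 = 10110010 (10xxxxxx ✓), payload 110010.
Concatenate: 000100001011001110010 = 0x21672 (21 bits → U+21672).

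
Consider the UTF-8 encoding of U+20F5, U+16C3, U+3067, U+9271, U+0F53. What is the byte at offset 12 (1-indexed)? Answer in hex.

1-indexed offset 12 is 0-indexed offset 11.
U+20F5 → 3-byte form E2 83 B5 at offsets 0–2.
U+16C3 → 3-byte form E1 9B 83 at offsets 3–5.
U+3067 → 3-byte form E3 81 A7 at offsets 6–8.
U+9271 → 3-byte form E9 89 B1 at offsets 9–11.
Offset 11 falls in char 4's range; it's byte 3 of E9 89 B1 = 0xB1.

0xB1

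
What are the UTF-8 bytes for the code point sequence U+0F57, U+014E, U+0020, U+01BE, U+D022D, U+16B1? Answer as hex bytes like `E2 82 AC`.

E0 BD 97 C5 8E 20 C6 BE F3 90 88 AD E1 9A B1

U+0F57: 3-byte form → E0 BD 97.
U+014E: 2-byte form → C5 8E.
U+0020: 1-byte form → 20.
U+01BE: 2-byte form → C6 BE.
U+D022D: 4-byte form → F3 90 88 AD.
U+16B1: 3-byte form → E1 9A B1.
Concatenated (15 bytes): E0 BD 97 C5 8E 20 C6 BE F3 90 88 AD E1 9A B1.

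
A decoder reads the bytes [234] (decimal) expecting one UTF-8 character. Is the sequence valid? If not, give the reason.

Leading byte 0xEA = 11101010 → 3-byte form, but only 1 byte is present.

invalid (sequence truncated)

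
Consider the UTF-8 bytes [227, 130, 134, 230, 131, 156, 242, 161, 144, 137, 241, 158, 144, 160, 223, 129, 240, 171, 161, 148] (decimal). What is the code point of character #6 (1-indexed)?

U+2B854

Offset 0: leading byte 0xE3 = 11100011 → 3-byte char #1 = E3 82 86.
Offset 3: leading byte 0xE6 = 11100110 → 3-byte char #2 = E6 83 9C.
Offset 6: leading byte 0xF2 = 11110010 → 4-byte char #3 = F2 A1 90 89.
Offset 10: leading byte 0xF1 = 11110001 → 4-byte char #4 = F1 9E 90 A0.
Offset 14: leading byte 0xDF = 11011111 → 2-byte char #5 = DF 81.
Offset 16: leading byte 0xF0 = 11110000 → 4-byte char #6 = F0 AB A1 94.
Leading byte 0xF0 = 11110000 matches 11110xxx → 4-byte sequence.
Byte 1: 0xF0 = 11110000, payload 000 (3 bits).
Byte 2: 0xAB = 10101011 (10xxxxxx ✓), payload 101011.
Byte 3: 0xA1 = 10100001 (10xxxxxx ✓), payload 100001.
Byte 4: 0x94 = 10010100 (10xxxxxx ✓), payload 010100.
Concatenate: 000101011100001010100 = 0x2B854 (21 bits → U+2B854).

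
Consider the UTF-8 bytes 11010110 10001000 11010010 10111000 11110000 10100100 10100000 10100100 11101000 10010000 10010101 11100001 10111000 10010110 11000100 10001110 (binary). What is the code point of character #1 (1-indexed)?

U+0588

Offset 0: leading byte 0xD6 = 11010110 → 2-byte char #1 = D6 88.
Leading byte 0xD6 = 11010110 matches 110xxxxx → 2-byte sequence.
Byte 1: 0xD6 = 11010110, payload 10110 (5 bits).
Byte 2: 0x88 = 10001000 (10xxxxxx ✓), payload 001000.
Concatenate: 10110001000 = 0x588 (11 bits → U+0588).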